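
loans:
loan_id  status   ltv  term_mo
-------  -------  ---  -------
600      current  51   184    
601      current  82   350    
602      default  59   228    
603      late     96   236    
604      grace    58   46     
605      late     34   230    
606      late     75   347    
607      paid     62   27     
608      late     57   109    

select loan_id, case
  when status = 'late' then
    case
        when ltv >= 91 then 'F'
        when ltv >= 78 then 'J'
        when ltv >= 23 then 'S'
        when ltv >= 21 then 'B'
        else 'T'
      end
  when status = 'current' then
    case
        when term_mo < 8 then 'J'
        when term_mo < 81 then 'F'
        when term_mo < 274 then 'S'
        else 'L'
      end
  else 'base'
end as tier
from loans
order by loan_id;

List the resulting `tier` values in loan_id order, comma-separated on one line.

S, L, base, F, base, S, S, base, S

loan_id=600: status='current' → inner[term_mo < 274] → S
loan_id=601: status='current' → inner[ELSE] → L
loan_id=602: status='default' → outer ELSE → base
loan_id=603: status='late' → inner[ltv >= 91] → F
loan_id=604: status='grace' → outer ELSE → base
loan_id=605: status='late' → inner[ltv >= 23] → S
loan_id=606: status='late' → inner[ltv >= 23] → S
loan_id=607: status='paid' → outer ELSE → base
loan_id=608: status='late' → inner[ltv >= 23] → S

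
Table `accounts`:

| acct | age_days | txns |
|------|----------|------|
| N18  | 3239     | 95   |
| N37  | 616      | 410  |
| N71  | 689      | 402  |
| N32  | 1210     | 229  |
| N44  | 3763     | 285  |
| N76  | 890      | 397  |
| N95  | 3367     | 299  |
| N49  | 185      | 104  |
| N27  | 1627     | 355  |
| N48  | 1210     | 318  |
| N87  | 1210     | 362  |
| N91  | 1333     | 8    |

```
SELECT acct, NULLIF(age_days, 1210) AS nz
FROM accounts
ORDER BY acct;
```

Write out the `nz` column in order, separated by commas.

acct=N18: age_days=3239 vs 1210: differ → 3239
acct=N27: age_days=1627 vs 1210: differ → 1627
acct=N32: age_days=1210 vs 1210: equal → NULL
acct=N37: age_days=616 vs 1210: differ → 616
acct=N44: age_days=3763 vs 1210: differ → 3763
acct=N48: age_days=1210 vs 1210: equal → NULL
acct=N49: age_days=185 vs 1210: differ → 185
acct=N71: age_days=689 vs 1210: differ → 689
acct=N76: age_days=890 vs 1210: differ → 890
acct=N87: age_days=1210 vs 1210: equal → NULL
acct=N91: age_days=1333 vs 1210: differ → 1333
acct=N95: age_days=3367 vs 1210: differ → 3367

3239, 1627, NULL, 616, 3763, NULL, 185, 689, 890, NULL, 1333, 3367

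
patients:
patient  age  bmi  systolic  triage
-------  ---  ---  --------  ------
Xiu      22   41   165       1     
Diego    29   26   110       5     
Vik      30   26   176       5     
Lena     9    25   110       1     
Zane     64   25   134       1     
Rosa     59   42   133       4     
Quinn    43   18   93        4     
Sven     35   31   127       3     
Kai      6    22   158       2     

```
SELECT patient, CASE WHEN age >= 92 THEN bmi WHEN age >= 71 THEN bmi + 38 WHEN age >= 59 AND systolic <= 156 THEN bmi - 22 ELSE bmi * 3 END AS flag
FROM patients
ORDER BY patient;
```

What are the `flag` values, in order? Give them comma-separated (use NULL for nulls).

78, 66, 75, 54, 20, 93, 78, 123, 3

patient=Diego: ELSE → 78
patient=Kai: ELSE → 66
patient=Lena: ELSE → 75
patient=Quinn: ELSE → 54
patient=Rosa: age >= 59 AND systolic <= 156 → 20
patient=Sven: ELSE → 93
patient=Vik: ELSE → 78
patient=Xiu: ELSE → 123
patient=Zane: age >= 59 AND systolic <= 156 → 3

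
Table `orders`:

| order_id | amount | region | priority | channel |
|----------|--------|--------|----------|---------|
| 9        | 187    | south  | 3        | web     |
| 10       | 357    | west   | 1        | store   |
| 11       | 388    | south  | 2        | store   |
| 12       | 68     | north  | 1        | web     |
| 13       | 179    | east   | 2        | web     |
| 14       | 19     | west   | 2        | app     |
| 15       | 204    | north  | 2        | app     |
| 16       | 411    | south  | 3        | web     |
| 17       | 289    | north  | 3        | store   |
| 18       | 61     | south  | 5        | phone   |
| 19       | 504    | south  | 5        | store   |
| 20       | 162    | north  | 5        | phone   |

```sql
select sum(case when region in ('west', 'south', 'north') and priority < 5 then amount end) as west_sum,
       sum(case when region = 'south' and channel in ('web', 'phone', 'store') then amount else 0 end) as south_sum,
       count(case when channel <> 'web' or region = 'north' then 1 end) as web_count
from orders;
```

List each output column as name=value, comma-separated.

[west_sum: region in ('west', 'south', 'north') and priority < 5]
order_id=9: ✓ → 187
order_id=10: ✓ → 357
order_id=11: ✓ → 388
order_id=12: ✓ → 68
order_id=13: ✗
order_id=14: ✓ → 19
order_id=15: ✓ → 204
order_id=16: ✓ → 411
order_id=17: ✓ → 289
order_id=18: ✗
order_id=19: ✗
order_id=20: ✗
west_sum = 187 + 357 + 388 + 68 + 19 + 204 + 411 + 289 = 1923
—
[south_sum: region = 'south' and channel in ('web', 'phone', 'store')]
order_id=9: ✓ → 187
order_id=10: ✗
order_id=11: ✓ → 388
order_id=12: ✗
order_id=13: ✗
order_id=14: ✗
order_id=15: ✗
order_id=16: ✓ → 411
order_id=17: ✗
order_id=18: ✓ → 61
order_id=19: ✓ → 504
order_id=20: ✗
south_sum = 187 + 388 + 411 + 61 + 504 = 1551
—
[web_count: channel <> 'web' or region = 'north']
order_id=9: ✗
order_id=10: ✓ → 1
order_id=11: ✓ → 1
order_id=12: ✓ → 1
order_id=13: ✗
order_id=14: ✓ → 1
order_id=15: ✓ → 1
order_id=16: ✗
order_id=17: ✓ → 1
order_id=18: ✓ → 1
order_id=19: ✓ → 1
order_id=20: ✓ → 1
web_count = COUNT(1, 1, 1, 1, 1, 1, 1, 1, 1) = 9

west_sum=1923, south_sum=1551, web_count=9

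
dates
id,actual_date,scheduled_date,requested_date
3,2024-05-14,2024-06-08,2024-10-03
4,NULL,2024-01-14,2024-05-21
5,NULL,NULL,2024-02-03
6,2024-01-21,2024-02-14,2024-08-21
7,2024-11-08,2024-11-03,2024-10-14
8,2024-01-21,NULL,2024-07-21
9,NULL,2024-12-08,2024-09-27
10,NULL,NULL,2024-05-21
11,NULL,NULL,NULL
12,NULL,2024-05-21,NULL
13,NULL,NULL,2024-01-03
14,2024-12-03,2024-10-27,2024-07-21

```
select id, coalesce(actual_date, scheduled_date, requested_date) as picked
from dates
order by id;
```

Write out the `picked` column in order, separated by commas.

id=3: actual_date=2024-05-14 → 2024-05-14
id=4: actual_date=NULL, scheduled_date=2024-01-14 → 2024-01-14
id=5: actual_date=NULL, scheduled_date=NULL, requested_date=2024-02-03 → 2024-02-03
id=6: actual_date=2024-01-21 → 2024-01-21
id=7: actual_date=2024-11-08 → 2024-11-08
id=8: actual_date=2024-01-21 → 2024-01-21
id=9: actual_date=NULL, scheduled_date=2024-12-08 → 2024-12-08
id=10: actual_date=NULL, scheduled_date=NULL, requested_date=2024-05-21 → 2024-05-21
id=11: actual_date=NULL, scheduled_date=NULL, requested_date=NULL (all NULL) → NULL
id=12: actual_date=NULL, scheduled_date=2024-05-21 → 2024-05-21
id=13: actual_date=NULL, scheduled_date=NULL, requested_date=2024-01-03 → 2024-01-03
id=14: actual_date=2024-12-03 → 2024-12-03

2024-05-14, 2024-01-14, 2024-02-03, 2024-01-21, 2024-11-08, 2024-01-21, 2024-12-08, 2024-05-21, NULL, 2024-05-21, 2024-01-03, 2024-12-03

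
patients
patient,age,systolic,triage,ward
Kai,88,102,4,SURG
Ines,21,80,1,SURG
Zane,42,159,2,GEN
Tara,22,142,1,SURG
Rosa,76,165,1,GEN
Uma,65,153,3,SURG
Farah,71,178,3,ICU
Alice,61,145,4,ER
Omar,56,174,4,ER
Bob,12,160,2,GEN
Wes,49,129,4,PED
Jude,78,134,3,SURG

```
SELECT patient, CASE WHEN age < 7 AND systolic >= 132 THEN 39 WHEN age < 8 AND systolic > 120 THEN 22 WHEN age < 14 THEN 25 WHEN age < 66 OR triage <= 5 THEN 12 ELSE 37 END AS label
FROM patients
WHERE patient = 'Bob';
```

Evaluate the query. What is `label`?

25

patient = Bob: age=12, systolic=160, triage=2, ward=GEN.
age < 7 AND systolic >= 132 → false
age < 8 AND systolic > 120 → false
age < 14 → true → 25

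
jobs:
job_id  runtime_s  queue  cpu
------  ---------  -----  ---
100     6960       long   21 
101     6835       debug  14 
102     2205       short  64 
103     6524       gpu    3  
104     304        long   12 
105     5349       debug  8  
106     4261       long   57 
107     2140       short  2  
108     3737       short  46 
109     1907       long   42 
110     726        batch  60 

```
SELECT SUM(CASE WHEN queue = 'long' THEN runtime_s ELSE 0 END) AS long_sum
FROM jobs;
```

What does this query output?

13432

job_id=100: ✓ → 6960
job_id=101: ✗
job_id=102: ✗
job_id=103: ✗
job_id=104: ✓ → 304
job_id=105: ✗
job_id=106: ✓ → 4261
job_id=107: ✗
job_id=108: ✗
job_id=109: ✓ → 1907
job_id=110: ✗
long_sum = 6960 + 304 + 4261 + 1907 = 13432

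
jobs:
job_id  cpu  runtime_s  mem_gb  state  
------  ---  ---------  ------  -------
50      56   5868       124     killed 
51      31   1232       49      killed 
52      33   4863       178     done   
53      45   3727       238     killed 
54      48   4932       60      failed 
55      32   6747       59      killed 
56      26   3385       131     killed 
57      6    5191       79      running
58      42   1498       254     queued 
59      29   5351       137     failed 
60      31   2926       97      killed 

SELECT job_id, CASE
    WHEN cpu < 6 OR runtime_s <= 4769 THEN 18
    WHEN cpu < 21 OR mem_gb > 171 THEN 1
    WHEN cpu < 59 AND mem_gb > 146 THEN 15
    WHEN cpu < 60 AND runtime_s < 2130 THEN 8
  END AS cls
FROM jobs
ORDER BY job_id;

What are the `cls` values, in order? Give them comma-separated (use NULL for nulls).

NULL, 18, 1, 18, NULL, NULL, 18, 1, 18, NULL, 18

job_id=50: (no match → NULL) → NULL
job_id=51: cpu < 6 OR runtime_s <= 4769 → 18
job_id=52: cpu < 21 OR mem_gb > 171 → 1
job_id=53: cpu < 6 OR runtime_s <= 4769 → 18
job_id=54: (no match → NULL) → NULL
job_id=55: (no match → NULL) → NULL
job_id=56: cpu < 6 OR runtime_s <= 4769 → 18
job_id=57: cpu < 21 OR mem_gb > 171 → 1
job_id=58: cpu < 6 OR runtime_s <= 4769 → 18
job_id=59: (no match → NULL) → NULL
job_id=60: cpu < 6 OR runtime_s <= 4769 → 18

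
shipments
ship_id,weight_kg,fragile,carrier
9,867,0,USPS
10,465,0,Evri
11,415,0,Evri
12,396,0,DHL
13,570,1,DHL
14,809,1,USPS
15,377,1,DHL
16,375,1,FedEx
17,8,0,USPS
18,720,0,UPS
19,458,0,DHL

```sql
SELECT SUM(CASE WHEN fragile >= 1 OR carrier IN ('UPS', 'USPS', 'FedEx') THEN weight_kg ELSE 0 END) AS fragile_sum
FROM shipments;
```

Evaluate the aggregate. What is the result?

3726

ship_id=9: ✓ → 867
ship_id=10: ✗
ship_id=11: ✗
ship_id=12: ✗
ship_id=13: ✓ → 570
ship_id=14: ✓ → 809
ship_id=15: ✓ → 377
ship_id=16: ✓ → 375
ship_id=17: ✓ → 8
ship_id=18: ✓ → 720
ship_id=19: ✗
fragile_sum = 867 + 570 + 809 + 377 + 375 + 8 + 720 = 3726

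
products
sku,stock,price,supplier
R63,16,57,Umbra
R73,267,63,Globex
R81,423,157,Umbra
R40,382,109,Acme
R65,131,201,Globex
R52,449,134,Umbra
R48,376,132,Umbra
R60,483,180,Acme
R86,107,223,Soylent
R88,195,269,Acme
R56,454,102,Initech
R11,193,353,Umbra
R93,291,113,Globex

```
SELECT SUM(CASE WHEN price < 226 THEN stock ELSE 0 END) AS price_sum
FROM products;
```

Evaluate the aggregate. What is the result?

sku=R63: ✓ → 16
sku=R73: ✓ → 267
sku=R81: ✓ → 423
sku=R40: ✓ → 382
sku=R65: ✓ → 131
sku=R52: ✓ → 449
sku=R48: ✓ → 376
sku=R60: ✓ → 483
sku=R86: ✓ → 107
sku=R88: ✗
sku=R56: ✓ → 454
sku=R11: ✗
sku=R93: ✓ → 291
price_sum = 16 + 267 + 423 + 382 + 131 + 449 + 376 + 483 + 107 + 454 + 291 = 3379

3379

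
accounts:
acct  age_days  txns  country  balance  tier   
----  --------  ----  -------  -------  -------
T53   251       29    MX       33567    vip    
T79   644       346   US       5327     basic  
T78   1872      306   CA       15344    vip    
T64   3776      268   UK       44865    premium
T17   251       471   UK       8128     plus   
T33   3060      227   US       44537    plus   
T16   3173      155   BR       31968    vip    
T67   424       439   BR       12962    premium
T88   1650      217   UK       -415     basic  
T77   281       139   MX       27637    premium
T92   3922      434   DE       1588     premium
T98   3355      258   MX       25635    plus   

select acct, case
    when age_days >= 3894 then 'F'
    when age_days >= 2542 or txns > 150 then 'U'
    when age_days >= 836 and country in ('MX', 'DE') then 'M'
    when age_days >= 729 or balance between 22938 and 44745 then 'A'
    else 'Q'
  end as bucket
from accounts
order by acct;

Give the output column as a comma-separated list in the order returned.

acct=T16: age_days >= 2542 or txns > 150 → U
acct=T17: age_days >= 2542 or txns > 150 → U
acct=T33: age_days >= 2542 or txns > 150 → U
acct=T53: age_days >= 729 or balance between 22938 and 44745 → A
acct=T64: age_days >= 2542 or txns > 150 → U
acct=T67: age_days >= 2542 or txns > 150 → U
acct=T77: age_days >= 729 or balance between 22938 and 44745 → A
acct=T78: age_days >= 2542 or txns > 150 → U
acct=T79: age_days >= 2542 or txns > 150 → U
acct=T88: age_days >= 2542 or txns > 150 → U
acct=T92: age_days >= 3894 → F
acct=T98: age_days >= 2542 or txns > 150 → U

U, U, U, A, U, U, A, U, U, U, F, U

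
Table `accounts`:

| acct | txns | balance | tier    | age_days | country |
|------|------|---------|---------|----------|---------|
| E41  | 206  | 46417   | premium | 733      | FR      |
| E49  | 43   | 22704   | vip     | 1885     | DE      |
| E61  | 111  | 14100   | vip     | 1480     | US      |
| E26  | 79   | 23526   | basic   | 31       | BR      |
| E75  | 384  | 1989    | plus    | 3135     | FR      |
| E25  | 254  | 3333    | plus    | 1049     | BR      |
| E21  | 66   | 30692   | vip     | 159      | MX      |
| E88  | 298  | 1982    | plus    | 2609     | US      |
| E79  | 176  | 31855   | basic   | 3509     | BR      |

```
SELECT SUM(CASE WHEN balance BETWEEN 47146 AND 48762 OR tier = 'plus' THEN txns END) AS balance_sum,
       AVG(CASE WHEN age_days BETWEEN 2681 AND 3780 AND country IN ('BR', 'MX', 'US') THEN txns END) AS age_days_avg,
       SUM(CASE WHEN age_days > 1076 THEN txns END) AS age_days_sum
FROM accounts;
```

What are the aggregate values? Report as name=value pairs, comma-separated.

balance_sum=936, age_days_avg=176, age_days_sum=1012

[balance_sum: balance BETWEEN 47146 AND 48762 OR tier = 'plus']
acct=E41: ✗
acct=E49: ✗
acct=E61: ✗
acct=E26: ✗
acct=E75: ✓ → 384
acct=E25: ✓ → 254
acct=E21: ✗
acct=E88: ✓ → 298
acct=E79: ✗
balance_sum = 384 + 254 + 298 = 936
—
[age_days_avg: age_days BETWEEN 2681 AND 3780 AND country IN ('BR', 'MX', 'US')]
acct=E41: ✗
acct=E49: ✗
acct=E61: ✗
acct=E26: ✗
acct=E75: ✗
acct=E25: ✗
acct=E21: ✗
acct=E88: ✗
acct=E79: ✓ → 176
age_days_avg = 176
—
[age_days_sum: age_days > 1076]
acct=E41: ✗
acct=E49: ✓ → 43
acct=E61: ✓ → 111
acct=E26: ✗
acct=E75: ✓ → 384
acct=E25: ✗
acct=E21: ✗
acct=E88: ✓ → 298
acct=E79: ✓ → 176
age_days_sum = 43 + 111 + 384 + 298 + 176 = 1012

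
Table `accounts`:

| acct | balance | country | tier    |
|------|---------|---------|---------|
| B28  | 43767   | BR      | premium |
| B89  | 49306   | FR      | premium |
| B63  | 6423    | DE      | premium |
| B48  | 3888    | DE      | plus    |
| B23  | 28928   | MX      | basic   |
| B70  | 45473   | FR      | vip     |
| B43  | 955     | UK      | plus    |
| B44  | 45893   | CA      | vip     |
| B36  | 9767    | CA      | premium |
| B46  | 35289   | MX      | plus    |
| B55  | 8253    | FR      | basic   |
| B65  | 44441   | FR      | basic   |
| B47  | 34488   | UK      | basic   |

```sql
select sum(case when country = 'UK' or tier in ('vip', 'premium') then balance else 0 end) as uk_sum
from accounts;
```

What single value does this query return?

236072

acct=B28: ✓ → 43767
acct=B89: ✓ → 49306
acct=B63: ✓ → 6423
acct=B48: ✗
acct=B23: ✗
acct=B70: ✓ → 45473
acct=B43: ✓ → 955
acct=B44: ✓ → 45893
acct=B36: ✓ → 9767
acct=B46: ✗
acct=B55: ✗
acct=B65: ✗
acct=B47: ✓ → 34488
uk_sum = 43767 + 49306 + 6423 + 45473 + 955 + 45893 + 9767 + 34488 = 236072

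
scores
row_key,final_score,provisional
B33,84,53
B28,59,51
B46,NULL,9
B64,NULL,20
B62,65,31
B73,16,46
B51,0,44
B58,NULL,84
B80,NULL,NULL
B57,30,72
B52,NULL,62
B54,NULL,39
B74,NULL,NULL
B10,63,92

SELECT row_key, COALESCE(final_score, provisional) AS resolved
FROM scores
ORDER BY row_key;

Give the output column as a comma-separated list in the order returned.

row_key=B10: final_score=63 → 63
row_key=B28: final_score=59 → 59
row_key=B33: final_score=84 → 84
row_key=B46: final_score=NULL, provisional=9 → 9
row_key=B51: final_score=0 → 0
row_key=B52: final_score=NULL, provisional=62 → 62
row_key=B54: final_score=NULL, provisional=39 → 39
row_key=B57: final_score=30 → 30
row_key=B58: final_score=NULL, provisional=84 → 84
row_key=B62: final_score=65 → 65
row_key=B64: final_score=NULL, provisional=20 → 20
row_key=B73: final_score=16 → 16
row_key=B74: final_score=NULL, provisional=NULL (all NULL) → NULL
row_key=B80: final_score=NULL, provisional=NULL (all NULL) → NULL

63, 59, 84, 9, 0, 62, 39, 30, 84, 65, 20, 16, NULL, NULL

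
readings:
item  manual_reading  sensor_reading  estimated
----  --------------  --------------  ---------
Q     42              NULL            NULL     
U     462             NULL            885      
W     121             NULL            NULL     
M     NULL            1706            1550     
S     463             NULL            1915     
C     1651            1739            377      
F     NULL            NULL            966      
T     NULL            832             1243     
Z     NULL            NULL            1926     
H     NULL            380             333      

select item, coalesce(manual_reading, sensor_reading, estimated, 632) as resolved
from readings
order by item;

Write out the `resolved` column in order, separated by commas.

1651, 966, 380, 1706, 42, 463, 832, 462, 121, 1926

item=C: manual_reading=1651 → 1651
item=F: manual_reading=NULL, sensor_reading=NULL, estimated=966 → 966
item=H: manual_reading=NULL, sensor_reading=380 → 380
item=M: manual_reading=NULL, sensor_reading=1706 → 1706
item=Q: manual_reading=42 → 42
item=S: manual_reading=463 → 463
item=T: manual_reading=NULL, sensor_reading=832 → 832
item=U: manual_reading=462 → 462
item=W: manual_reading=121 → 121
item=Z: manual_reading=NULL, sensor_reading=NULL, estimated=1926 → 1926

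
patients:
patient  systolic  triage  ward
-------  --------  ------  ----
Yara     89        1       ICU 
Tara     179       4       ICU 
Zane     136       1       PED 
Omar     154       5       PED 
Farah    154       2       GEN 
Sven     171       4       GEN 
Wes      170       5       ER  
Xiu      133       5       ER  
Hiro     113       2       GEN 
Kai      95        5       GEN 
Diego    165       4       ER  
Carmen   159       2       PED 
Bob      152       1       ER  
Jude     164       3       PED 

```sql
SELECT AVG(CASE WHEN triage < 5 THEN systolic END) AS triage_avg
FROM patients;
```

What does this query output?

148.2

patient=Yara: ✓ → 89
patient=Tara: ✓ → 179
patient=Zane: ✓ → 136
patient=Omar: ✗
patient=Farah: ✓ → 154
patient=Sven: ✓ → 171
patient=Wes: ✗
patient=Xiu: ✗
patient=Hiro: ✓ → 113
patient=Kai: ✗
patient=Diego: ✓ → 165
patient=Carmen: ✓ → 159
patient=Bob: ✓ → 152
patient=Jude: ✓ → 164
triage_avg = (89 + 179 + 136 + 154 + 171 + 113 + 165 + 159 + 152 + 164) / 10 = 148.2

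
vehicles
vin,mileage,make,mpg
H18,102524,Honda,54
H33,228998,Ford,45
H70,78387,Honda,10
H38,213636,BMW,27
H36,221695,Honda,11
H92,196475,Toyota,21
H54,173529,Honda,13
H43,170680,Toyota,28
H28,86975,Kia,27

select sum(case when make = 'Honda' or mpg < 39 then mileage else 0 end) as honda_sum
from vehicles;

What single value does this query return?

1243901

vin=H18: ✓ → 102524
vin=H33: ✗
vin=H70: ✓ → 78387
vin=H38: ✓ → 213636
vin=H36: ✓ → 221695
vin=H92: ✓ → 196475
vin=H54: ✓ → 173529
vin=H43: ✓ → 170680
vin=H28: ✓ → 86975
honda_sum = 102524 + 78387 + 213636 + 221695 + 196475 + 173529 + 170680 + 86975 = 1243901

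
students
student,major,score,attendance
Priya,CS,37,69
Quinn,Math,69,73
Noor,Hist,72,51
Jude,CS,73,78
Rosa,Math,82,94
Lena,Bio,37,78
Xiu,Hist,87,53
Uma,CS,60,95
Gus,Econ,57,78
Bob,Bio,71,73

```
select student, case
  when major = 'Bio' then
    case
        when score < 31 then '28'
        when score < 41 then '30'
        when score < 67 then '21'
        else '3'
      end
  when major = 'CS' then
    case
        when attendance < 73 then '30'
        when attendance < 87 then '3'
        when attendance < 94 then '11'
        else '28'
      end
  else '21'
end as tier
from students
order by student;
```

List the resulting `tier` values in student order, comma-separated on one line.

3, 21, 3, 30, 21, 30, 21, 21, 28, 21

student=Bob: major='Bio' → inner[ELSE] → 3
student=Gus: major='Econ' → outer ELSE → 21
student=Jude: major='CS' → inner[attendance < 87] → 3
student=Lena: major='Bio' → inner[score < 41] → 30
student=Noor: major='Hist' → outer ELSE → 21
student=Priya: major='CS' → inner[attendance < 73] → 30
student=Quinn: major='Math' → outer ELSE → 21
student=Rosa: major='Math' → outer ELSE → 21
student=Uma: major='CS' → inner[ELSE] → 28
student=Xiu: major='Hist' → outer ELSE → 21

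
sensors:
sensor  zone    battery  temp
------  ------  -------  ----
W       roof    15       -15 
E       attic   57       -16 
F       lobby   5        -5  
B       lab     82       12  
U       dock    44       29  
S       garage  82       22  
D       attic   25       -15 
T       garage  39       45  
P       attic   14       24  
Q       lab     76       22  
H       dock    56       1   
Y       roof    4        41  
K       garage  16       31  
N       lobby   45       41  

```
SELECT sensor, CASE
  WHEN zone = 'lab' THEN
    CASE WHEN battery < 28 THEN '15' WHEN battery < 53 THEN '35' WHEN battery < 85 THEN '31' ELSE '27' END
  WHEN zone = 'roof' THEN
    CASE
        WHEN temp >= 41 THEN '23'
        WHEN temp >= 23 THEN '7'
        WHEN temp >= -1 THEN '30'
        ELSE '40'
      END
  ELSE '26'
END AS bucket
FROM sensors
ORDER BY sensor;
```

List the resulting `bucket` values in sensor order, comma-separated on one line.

sensor=B: zone='lab' → inner[battery < 85] → 31
sensor=D: zone='attic' → outer ELSE → 26
sensor=E: zone='attic' → outer ELSE → 26
sensor=F: zone='lobby' → outer ELSE → 26
sensor=H: zone='dock' → outer ELSE → 26
sensor=K: zone='garage' → outer ELSE → 26
sensor=N: zone='lobby' → outer ELSE → 26
sensor=P: zone='attic' → outer ELSE → 26
sensor=Q: zone='lab' → inner[battery < 85] → 31
sensor=S: zone='garage' → outer ELSE → 26
sensor=T: zone='garage' → outer ELSE → 26
sensor=U: zone='dock' → outer ELSE → 26
sensor=W: zone='roof' → inner[ELSE] → 40
sensor=Y: zone='roof' → inner[temp >= 41] → 23

31, 26, 26, 26, 26, 26, 26, 26, 31, 26, 26, 26, 40, 23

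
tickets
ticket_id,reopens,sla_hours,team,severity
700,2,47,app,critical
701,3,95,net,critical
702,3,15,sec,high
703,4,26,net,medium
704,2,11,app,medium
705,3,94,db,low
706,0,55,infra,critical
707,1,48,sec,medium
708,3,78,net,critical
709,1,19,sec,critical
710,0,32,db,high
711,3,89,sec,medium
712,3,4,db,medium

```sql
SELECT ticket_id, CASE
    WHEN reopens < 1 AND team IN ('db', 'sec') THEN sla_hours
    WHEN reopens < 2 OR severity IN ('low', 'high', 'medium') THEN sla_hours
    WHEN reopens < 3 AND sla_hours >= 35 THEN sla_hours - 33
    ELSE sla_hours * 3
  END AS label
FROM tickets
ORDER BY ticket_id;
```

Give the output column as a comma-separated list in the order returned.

ticket_id=700: reopens < 3 AND sla_hours >= 35 → 14
ticket_id=701: ELSE → 285
ticket_id=702: reopens < 2 OR severity IN ('low', 'high', 'medium') → 15
ticket_id=703: reopens < 2 OR severity IN ('low', 'high', 'medium') → 26
ticket_id=704: reopens < 2 OR severity IN ('low', 'high', 'medium') → 11
ticket_id=705: reopens < 2 OR severity IN ('low', 'high', 'medium') → 94
ticket_id=706: reopens < 2 OR severity IN ('low', 'high', 'medium') → 55
ticket_id=707: reopens < 2 OR severity IN ('low', 'high', 'medium') → 48
ticket_id=708: ELSE → 234
ticket_id=709: reopens < 2 OR severity IN ('low', 'high', 'medium') → 19
ticket_id=710: reopens < 1 AND team IN ('db', 'sec') → 32
ticket_id=711: reopens < 2 OR severity IN ('low', 'high', 'medium') → 89
ticket_id=712: reopens < 2 OR severity IN ('low', 'high', 'medium') → 4

14, 285, 15, 26, 11, 94, 55, 48, 234, 19, 32, 89, 4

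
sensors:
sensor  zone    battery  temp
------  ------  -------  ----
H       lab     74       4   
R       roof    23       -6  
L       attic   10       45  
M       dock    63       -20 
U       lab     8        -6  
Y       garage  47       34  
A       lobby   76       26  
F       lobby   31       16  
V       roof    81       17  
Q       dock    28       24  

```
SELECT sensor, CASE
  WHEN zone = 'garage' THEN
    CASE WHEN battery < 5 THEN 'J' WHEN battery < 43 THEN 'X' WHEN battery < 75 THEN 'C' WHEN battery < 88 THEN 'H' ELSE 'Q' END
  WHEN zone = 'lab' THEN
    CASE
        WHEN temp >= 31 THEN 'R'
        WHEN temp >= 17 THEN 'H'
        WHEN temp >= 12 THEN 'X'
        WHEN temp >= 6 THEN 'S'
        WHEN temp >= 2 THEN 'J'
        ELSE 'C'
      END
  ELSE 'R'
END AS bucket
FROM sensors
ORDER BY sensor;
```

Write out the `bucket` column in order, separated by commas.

sensor=A: zone='lobby' → outer ELSE → R
sensor=F: zone='lobby' → outer ELSE → R
sensor=H: zone='lab' → inner[temp >= 2] → J
sensor=L: zone='attic' → outer ELSE → R
sensor=M: zone='dock' → outer ELSE → R
sensor=Q: zone='dock' → outer ELSE → R
sensor=R: zone='roof' → outer ELSE → R
sensor=U: zone='lab' → inner[ELSE] → C
sensor=V: zone='roof' → outer ELSE → R
sensor=Y: zone='garage' → inner[battery < 75] → C

R, R, J, R, R, R, R, C, R, C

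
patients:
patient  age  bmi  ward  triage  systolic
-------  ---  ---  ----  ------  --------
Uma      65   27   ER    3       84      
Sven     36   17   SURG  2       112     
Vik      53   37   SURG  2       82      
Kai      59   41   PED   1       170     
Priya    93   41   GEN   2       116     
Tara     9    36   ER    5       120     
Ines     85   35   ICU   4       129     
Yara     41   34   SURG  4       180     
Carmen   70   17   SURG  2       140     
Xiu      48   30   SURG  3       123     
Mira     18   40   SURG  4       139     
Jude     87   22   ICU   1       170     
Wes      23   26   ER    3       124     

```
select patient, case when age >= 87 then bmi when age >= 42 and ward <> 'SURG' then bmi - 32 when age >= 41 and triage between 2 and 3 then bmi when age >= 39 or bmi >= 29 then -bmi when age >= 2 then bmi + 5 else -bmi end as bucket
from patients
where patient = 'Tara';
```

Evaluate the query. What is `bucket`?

patient = Tara: age=9, bmi=36, ward=ER, triage=5, systolic=120.
age >= 87 → false
age >= 42 and ward <> 'SURG' → false
age >= 41 and triage between 2 and 3 → false
age >= 39 or bmi >= 29 → true → -36

-36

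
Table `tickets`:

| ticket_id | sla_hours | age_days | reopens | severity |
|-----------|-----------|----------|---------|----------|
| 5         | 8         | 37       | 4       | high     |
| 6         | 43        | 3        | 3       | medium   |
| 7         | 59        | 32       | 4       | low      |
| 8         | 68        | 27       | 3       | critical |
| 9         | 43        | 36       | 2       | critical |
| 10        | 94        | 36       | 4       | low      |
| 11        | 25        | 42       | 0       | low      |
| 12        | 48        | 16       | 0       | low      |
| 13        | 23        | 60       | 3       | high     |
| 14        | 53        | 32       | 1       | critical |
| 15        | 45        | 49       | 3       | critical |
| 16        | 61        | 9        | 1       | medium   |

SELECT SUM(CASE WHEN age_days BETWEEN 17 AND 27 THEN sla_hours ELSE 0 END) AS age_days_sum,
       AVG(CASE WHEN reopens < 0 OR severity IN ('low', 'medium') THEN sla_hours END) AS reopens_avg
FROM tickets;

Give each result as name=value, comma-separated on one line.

[age_days_sum: age_days BETWEEN 17 AND 27]
ticket_id=5: ✗
ticket_id=6: ✗
ticket_id=7: ✗
ticket_id=8: ✓ → 68
ticket_id=9: ✗
ticket_id=10: ✗
ticket_id=11: ✗
ticket_id=12: ✗
ticket_id=13: ✗
ticket_id=14: ✗
ticket_id=15: ✗
ticket_id=16: ✗
age_days_sum = 68
—
[reopens_avg: reopens < 0 OR severity IN ('low', 'medium')]
ticket_id=5: ✗
ticket_id=6: ✓ → 43
ticket_id=7: ✓ → 59
ticket_id=8: ✗
ticket_id=9: ✗
ticket_id=10: ✓ → 94
ticket_id=11: ✓ → 25
ticket_id=12: ✓ → 48
ticket_id=13: ✗
ticket_id=14: ✗
ticket_id=15: ✗
ticket_id=16: ✓ → 61
reopens_avg = (43 + 59 + 94 + 25 + 48 + 61) / 6 = 55

age_days_sum=68, reopens_avg=55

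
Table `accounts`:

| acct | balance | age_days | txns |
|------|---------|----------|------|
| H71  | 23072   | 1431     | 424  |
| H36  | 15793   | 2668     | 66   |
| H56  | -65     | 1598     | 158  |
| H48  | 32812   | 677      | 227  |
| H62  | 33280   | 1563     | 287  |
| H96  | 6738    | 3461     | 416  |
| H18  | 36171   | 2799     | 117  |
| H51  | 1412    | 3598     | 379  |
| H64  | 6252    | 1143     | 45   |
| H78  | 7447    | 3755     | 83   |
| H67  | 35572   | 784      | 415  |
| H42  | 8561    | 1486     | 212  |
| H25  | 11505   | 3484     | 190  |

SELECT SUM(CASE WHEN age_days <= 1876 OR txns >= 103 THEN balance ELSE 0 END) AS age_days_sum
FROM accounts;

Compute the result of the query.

acct=H71: ✓ → 23072
acct=H36: ✗
acct=H56: ✓ → -65
acct=H48: ✓ → 32812
acct=H62: ✓ → 33280
acct=H96: ✓ → 6738
acct=H18: ✓ → 36171
acct=H51: ✓ → 1412
acct=H64: ✓ → 6252
acct=H78: ✗
acct=H67: ✓ → 35572
acct=H42: ✓ → 8561
acct=H25: ✓ → 11505
age_days_sum = 23072 + -65 + 32812 + 33280 + 6738 + 36171 + 1412 + 6252 + 35572 + 8561 + 11505 = 195310

195310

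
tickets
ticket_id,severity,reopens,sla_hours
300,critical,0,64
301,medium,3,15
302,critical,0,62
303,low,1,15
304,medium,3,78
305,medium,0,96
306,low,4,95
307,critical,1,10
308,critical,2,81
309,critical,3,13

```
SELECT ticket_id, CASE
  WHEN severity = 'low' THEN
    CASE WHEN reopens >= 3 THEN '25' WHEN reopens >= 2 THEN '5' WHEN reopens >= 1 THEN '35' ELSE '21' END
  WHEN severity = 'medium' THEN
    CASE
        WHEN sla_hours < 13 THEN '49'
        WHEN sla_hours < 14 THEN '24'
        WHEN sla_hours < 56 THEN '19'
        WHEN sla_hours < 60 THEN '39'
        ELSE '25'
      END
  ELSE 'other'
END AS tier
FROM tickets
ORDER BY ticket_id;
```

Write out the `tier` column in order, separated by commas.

ticket_id=300: severity='critical' → outer ELSE → other
ticket_id=301: severity='medium' → inner[sla_hours < 56] → 19
ticket_id=302: severity='critical' → outer ELSE → other
ticket_id=303: severity='low' → inner[reopens >= 1] → 35
ticket_id=304: severity='medium' → inner[ELSE] → 25
ticket_id=305: severity='medium' → inner[ELSE] → 25
ticket_id=306: severity='low' → inner[reopens >= 3] → 25
ticket_id=307: severity='critical' → outer ELSE → other
ticket_id=308: severity='critical' → outer ELSE → other
ticket_id=309: severity='critical' → outer ELSE → other

other, 19, other, 35, 25, 25, 25, other, other, other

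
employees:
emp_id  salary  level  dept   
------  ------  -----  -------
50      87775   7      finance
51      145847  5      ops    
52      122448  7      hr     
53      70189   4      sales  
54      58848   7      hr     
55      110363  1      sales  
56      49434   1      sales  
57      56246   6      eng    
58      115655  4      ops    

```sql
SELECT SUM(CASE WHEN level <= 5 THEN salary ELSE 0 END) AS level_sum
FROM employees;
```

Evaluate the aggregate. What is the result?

491488

emp_id=50: ✗
emp_id=51: ✓ → 145847
emp_id=52: ✗
emp_id=53: ✓ → 70189
emp_id=54: ✗
emp_id=55: ✓ → 110363
emp_id=56: ✓ → 49434
emp_id=57: ✗
emp_id=58: ✓ → 115655
level_sum = 145847 + 70189 + 110363 + 49434 + 115655 = 491488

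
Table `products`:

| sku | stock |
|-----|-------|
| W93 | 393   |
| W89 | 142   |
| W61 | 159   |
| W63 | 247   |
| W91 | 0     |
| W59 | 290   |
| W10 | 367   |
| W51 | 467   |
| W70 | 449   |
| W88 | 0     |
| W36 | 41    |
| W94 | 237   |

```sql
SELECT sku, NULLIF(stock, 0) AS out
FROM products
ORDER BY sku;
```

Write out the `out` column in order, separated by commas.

367, 41, 467, 290, 159, 247, 449, NULL, 142, NULL, 393, 237

sku=W10: stock=367 vs 0: differ → 367
sku=W36: stock=41 vs 0: differ → 41
sku=W51: stock=467 vs 0: differ → 467
sku=W59: stock=290 vs 0: differ → 290
sku=W61: stock=159 vs 0: differ → 159
sku=W63: stock=247 vs 0: differ → 247
sku=W70: stock=449 vs 0: differ → 449
sku=W88: stock=0 vs 0: equal → NULL
sku=W89: stock=142 vs 0: differ → 142
sku=W91: stock=0 vs 0: equal → NULL
sku=W93: stock=393 vs 0: differ → 393
sku=W94: stock=237 vs 0: differ → 237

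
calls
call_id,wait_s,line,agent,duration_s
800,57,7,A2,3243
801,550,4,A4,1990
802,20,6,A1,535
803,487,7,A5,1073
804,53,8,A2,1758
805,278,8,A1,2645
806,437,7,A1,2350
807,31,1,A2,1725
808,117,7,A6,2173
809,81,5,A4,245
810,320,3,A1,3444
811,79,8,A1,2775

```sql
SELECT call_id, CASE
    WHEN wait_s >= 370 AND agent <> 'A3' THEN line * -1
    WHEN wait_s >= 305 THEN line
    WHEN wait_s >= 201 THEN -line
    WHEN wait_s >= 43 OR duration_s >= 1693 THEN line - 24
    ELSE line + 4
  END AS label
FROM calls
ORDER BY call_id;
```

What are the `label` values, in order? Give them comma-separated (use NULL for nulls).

call_id=800: wait_s >= 43 OR duration_s >= 1693 → -17
call_id=801: wait_s >= 370 AND agent <> 'A3' → -4
call_id=802: ELSE → 10
call_id=803: wait_s >= 370 AND agent <> 'A3' → -7
call_id=804: wait_s >= 43 OR duration_s >= 1693 → -16
call_id=805: wait_s >= 201 → -8
call_id=806: wait_s >= 370 AND agent <> 'A3' → -7
call_id=807: wait_s >= 43 OR duration_s >= 1693 → -23
call_id=808: wait_s >= 43 OR duration_s >= 1693 → -17
call_id=809: wait_s >= 43 OR duration_s >= 1693 → -19
call_id=810: wait_s >= 305 → 3
call_id=811: wait_s >= 43 OR duration_s >= 1693 → -16

-17, -4, 10, -7, -16, -8, -7, -23, -17, -19, 3, -16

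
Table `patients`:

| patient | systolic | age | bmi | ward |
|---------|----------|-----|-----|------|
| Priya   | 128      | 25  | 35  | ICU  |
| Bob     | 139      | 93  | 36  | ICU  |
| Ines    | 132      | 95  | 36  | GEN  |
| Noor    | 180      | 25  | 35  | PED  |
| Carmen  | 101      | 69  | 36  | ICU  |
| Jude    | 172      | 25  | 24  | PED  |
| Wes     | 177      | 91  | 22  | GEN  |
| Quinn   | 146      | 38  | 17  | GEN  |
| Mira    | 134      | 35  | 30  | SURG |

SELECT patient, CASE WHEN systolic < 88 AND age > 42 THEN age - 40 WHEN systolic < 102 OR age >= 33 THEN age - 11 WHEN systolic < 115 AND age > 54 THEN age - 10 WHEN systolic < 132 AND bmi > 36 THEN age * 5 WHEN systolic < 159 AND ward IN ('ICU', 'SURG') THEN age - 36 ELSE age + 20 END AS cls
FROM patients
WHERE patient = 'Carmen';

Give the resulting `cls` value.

58

patient = Carmen: systolic=101, age=69, bmi=36, ward=ICU.
systolic < 88 AND age > 42 → false
systolic < 102 OR age >= 33 → true → 58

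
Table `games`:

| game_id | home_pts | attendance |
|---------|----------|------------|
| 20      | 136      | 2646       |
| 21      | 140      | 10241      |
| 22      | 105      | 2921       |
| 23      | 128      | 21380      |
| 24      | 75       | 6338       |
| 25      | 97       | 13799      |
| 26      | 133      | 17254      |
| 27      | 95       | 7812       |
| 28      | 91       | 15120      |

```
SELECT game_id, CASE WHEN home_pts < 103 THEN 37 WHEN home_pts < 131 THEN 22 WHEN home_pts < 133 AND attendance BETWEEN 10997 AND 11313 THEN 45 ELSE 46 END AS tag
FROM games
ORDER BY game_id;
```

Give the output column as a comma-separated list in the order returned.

game_id=20: ELSE → 46
game_id=21: ELSE → 46
game_id=22: home_pts < 131 → 22
game_id=23: home_pts < 131 → 22
game_id=24: home_pts < 103 → 37
game_id=25: home_pts < 103 → 37
game_id=26: ELSE → 46
game_id=27: home_pts < 103 → 37
game_id=28: home_pts < 103 → 37

46, 46, 22, 22, 37, 37, 46, 37, 37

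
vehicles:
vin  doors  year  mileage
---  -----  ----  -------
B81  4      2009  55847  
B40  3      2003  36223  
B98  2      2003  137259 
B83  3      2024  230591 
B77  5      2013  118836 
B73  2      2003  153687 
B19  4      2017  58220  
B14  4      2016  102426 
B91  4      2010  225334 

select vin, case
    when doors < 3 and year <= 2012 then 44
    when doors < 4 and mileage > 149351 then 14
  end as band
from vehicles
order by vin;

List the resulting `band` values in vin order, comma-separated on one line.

NULL, NULL, NULL, 44, NULL, NULL, 14, NULL, 44

vin=B14: (no match → NULL) → NULL
vin=B19: (no match → NULL) → NULL
vin=B40: (no match → NULL) → NULL
vin=B73: doors < 3 and year <= 2012 → 44
vin=B77: (no match → NULL) → NULL
vin=B81: (no match → NULL) → NULL
vin=B83: doors < 4 and mileage > 149351 → 14
vin=B91: (no match → NULL) → NULL
vin=B98: doors < 3 and year <= 2012 → 44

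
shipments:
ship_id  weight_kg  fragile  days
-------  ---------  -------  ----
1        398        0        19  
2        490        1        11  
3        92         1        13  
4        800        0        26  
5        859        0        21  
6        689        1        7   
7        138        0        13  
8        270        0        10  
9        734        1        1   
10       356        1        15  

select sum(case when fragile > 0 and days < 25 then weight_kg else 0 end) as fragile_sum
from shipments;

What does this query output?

2361

ship_id=1: ✗
ship_id=2: ✓ → 490
ship_id=3: ✓ → 92
ship_id=4: ✗
ship_id=5: ✗
ship_id=6: ✓ → 689
ship_id=7: ✗
ship_id=8: ✗
ship_id=9: ✓ → 734
ship_id=10: ✓ → 356
fragile_sum = 490 + 92 + 689 + 734 + 356 = 2361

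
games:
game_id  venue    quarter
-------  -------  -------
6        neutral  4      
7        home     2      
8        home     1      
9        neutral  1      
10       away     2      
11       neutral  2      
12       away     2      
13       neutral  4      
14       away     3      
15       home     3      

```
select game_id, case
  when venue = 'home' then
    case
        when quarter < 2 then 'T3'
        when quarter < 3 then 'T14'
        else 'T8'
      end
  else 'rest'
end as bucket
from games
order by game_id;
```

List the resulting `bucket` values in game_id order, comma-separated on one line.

game_id=6: venue='neutral' → outer ELSE → rest
game_id=7: venue='home' → inner[quarter < 3] → T14
game_id=8: venue='home' → inner[quarter < 2] → T3
game_id=9: venue='neutral' → outer ELSE → rest
game_id=10: venue='away' → outer ELSE → rest
game_id=11: venue='neutral' → outer ELSE → rest
game_id=12: venue='away' → outer ELSE → rest
game_id=13: venue='neutral' → outer ELSE → rest
game_id=14: venue='away' → outer ELSE → rest
game_id=15: venue='home' → inner[ELSE] → T8

rest, T14, T3, rest, rest, rest, rest, rest, rest, T8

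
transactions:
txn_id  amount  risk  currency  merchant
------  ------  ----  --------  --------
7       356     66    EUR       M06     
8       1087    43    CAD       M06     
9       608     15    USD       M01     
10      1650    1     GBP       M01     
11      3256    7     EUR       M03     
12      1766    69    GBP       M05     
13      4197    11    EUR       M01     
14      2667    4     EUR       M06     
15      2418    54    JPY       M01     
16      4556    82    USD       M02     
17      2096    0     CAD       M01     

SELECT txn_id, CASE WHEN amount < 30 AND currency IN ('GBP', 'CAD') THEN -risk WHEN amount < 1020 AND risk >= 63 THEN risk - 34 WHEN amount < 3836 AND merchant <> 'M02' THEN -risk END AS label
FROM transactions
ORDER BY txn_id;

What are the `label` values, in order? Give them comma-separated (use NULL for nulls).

txn_id=7: amount < 1020 AND risk >= 63 → 32
txn_id=8: amount < 3836 AND merchant <> 'M02' → -43
txn_id=9: amount < 3836 AND merchant <> 'M02' → -15
txn_id=10: amount < 3836 AND merchant <> 'M02' → -1
txn_id=11: amount < 3836 AND merchant <> 'M02' → -7
txn_id=12: amount < 3836 AND merchant <> 'M02' → -69
txn_id=13: (no match → NULL) → NULL
txn_id=14: amount < 3836 AND merchant <> 'M02' → -4
txn_id=15: amount < 3836 AND merchant <> 'M02' → -54
txn_id=16: (no match → NULL) → NULL
txn_id=17: amount < 3836 AND merchant <> 'M02' → 0

32, -43, -15, -1, -7, -69, NULL, -4, -54, NULL, 0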